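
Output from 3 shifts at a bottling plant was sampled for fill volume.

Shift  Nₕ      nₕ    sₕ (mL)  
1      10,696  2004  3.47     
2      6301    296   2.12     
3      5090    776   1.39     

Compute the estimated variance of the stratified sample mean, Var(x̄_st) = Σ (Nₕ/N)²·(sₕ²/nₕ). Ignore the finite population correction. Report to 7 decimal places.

N = 22087; Wₕ = Nₕ/N.
shift 1: (10696/22087)²·3.47²/2004 = 0.0014090635
shift 2: (6301/22087)²·2.12²/296 = 0.0012357355
shift 3: (5090/22087)²·1.39²/776 = 0.0001322300
Sum = 0.0027770289 → 0.0027770.

0.0027770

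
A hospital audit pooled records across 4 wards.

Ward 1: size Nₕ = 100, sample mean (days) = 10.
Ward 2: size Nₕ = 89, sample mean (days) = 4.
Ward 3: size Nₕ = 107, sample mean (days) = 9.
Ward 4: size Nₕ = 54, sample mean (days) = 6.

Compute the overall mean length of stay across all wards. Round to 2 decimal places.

7.55

N = 350; weights Wₕ = Nₕ/N = (0.2857, 0.2543, 0.3057, 0.1543).
x̄_st = Σ Wₕ·x̄ₕ = 0.2857·10 + 0.2543·4 + 0.3057·9 + 0.1543·6 ≈ 7.5514...
→ 7.55.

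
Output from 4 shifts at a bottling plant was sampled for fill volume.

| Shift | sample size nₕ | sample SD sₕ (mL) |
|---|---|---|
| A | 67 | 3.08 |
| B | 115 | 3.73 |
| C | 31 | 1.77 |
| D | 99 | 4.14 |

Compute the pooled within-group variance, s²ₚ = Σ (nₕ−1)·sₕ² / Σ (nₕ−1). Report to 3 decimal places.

12.941

A: (67−1)·3.08² = 66·9.4864 = 626.1024
B: (115−1)·3.73² = 114·13.9129 = 1586.0706
C: (31−1)·1.77² = 30·3.1329 = 93.987
D: (99−1)·4.14² = 98·17.1396 = 1679.6808
Numerator = 3985.8408; denominator = Σ(nₕ−1) = 308.
s²ₚ = 3985.8408/308 = 12.94104... → 12.941.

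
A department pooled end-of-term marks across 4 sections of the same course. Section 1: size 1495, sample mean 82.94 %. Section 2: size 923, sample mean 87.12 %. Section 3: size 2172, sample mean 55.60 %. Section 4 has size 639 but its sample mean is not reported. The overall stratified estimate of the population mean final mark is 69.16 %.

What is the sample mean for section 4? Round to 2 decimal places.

Σ Nₕx̄ₕ = N·μ, so 639·x̄_4 = 5229·69.16 − (1495·82.94 + 923·87.12 + 2172·55.60).
= 361637.64 − 325170.26 = 36467.38.
x̄_4 = 36467.38 / 639 = 57.0695... → 57.07.

57.07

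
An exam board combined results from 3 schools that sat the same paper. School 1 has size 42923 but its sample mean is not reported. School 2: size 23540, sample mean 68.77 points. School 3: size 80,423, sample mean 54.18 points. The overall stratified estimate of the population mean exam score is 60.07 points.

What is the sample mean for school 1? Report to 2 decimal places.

66.33

Σ Nₕx̄ₕ = N·μ, so 42923·x̄_1 = 146886·60.07 − (23540·68.77 + 80423·54.18).
= 8823442.02 − 5976163.94 = 2847278.08.
x̄_1 = 2847278.08 / 42923 = 66.3346... → 66.33.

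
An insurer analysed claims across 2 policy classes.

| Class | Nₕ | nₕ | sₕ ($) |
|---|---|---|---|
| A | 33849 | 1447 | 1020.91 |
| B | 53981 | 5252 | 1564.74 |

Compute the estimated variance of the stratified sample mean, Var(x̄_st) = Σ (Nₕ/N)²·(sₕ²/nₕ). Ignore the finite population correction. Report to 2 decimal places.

283.08

N = 87830; Wₕ = Nₕ/N.
class A: (33849/87830)²·1020.91²/1447 = 106.98239
class B: (53981/87830)²·1564.74²/5252 = 176.09853
Sum = 283.08093 → 283.08.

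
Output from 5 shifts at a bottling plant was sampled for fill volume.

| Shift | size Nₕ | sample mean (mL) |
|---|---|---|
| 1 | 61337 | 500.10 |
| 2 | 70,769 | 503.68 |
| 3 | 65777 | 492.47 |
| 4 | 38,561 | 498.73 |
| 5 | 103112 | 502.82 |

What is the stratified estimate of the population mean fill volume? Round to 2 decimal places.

x̄_st = (Σ Nₕx̄ₕ) / (Σ Nₕ) = (61337·500.10 + 70769·503.68 + 65777·492.47 + 38561·498.73 + 103112·502.82) / 339556
= 169791066.18 / 339556 = 500.0385... → 500.04.

500.04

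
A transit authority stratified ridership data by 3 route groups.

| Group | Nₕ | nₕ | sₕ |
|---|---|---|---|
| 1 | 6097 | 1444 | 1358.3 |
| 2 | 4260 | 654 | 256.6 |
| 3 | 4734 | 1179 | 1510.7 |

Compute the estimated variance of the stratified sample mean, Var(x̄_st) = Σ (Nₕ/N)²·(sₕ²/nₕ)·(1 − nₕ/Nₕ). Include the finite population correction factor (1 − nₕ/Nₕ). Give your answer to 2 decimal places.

N = 15091. Term for each stratum: Wₕ²sₕ²/nₕ·(1−nₕ/Nₕ).
Var(x̄_st) = 159.16128 + 6.79102 + 143.04559 = 308.99789 → 309.00.

309.00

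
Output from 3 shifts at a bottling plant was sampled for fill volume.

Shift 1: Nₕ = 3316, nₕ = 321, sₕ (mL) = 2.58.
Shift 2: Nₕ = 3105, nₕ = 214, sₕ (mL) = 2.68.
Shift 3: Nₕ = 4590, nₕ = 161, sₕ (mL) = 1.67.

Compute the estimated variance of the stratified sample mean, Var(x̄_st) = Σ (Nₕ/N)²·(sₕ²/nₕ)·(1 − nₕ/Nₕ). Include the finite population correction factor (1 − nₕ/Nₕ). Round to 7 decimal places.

N = 11011. Term for each stratum: Wₕ²sₕ²/nₕ·(1−nₕ/Nₕ).
Var(x̄_st) = 0.0016986042 + 0.0024849176 + 0.0029045035 = 0.0070880253 → 0.0070880.

0.0070880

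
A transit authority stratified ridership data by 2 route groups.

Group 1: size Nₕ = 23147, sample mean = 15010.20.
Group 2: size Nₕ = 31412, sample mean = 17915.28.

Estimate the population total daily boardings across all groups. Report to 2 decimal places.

910195874.76

1: 23147·15010.20 = 347441099.4
2: 31412·17915.28 = 562754775.36
τ̂ = Σ Nₕx̄ₕ = 910195874.76.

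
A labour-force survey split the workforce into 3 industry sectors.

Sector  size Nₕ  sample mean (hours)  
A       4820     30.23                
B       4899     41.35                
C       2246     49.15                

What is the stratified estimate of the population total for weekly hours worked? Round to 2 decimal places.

A: 4820·30.23 = 145708.6
B: 4899·41.35 = 202573.65
C: 2246·49.15 = 110390.9
τ̂ = Σ Nₕx̄ₕ = 458673.15.

458673.15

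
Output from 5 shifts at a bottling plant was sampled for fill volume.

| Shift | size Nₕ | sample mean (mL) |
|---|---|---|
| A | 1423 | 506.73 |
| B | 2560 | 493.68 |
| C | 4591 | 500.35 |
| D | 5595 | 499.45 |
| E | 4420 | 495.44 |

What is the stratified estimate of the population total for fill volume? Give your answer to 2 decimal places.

Population total = Σ Nₕ·x̄ₕ (each stratum's size times its mean).
1423·506.73 + 2560·493.68 + 4591·500.35 + 5595·499.45 + 4420·495.44 = 721076.79 + 1263820.8 + 2297106.85 + 2794422.75 + 2189844.8 = 9266271.99.

9266271.99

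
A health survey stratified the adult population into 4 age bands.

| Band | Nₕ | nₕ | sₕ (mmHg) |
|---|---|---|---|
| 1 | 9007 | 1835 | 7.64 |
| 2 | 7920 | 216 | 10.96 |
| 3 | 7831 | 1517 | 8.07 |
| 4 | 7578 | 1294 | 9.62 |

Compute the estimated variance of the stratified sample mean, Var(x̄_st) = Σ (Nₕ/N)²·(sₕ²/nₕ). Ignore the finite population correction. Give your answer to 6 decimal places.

N = 32336; Wₕ = Nₕ/N.
band 1: (9007/32336)²·7.64²/1835 = 0.002467962
band 2: (7920/32336)²·10.96²/216 = 0.033361466
band 3: (7831/32336)²·8.07²/1517 = 0.002517812
band 4: (7578/32336)²·9.62²/1294 = 0.003927828
Sum = 0.042275068 → 0.042275.

0.042275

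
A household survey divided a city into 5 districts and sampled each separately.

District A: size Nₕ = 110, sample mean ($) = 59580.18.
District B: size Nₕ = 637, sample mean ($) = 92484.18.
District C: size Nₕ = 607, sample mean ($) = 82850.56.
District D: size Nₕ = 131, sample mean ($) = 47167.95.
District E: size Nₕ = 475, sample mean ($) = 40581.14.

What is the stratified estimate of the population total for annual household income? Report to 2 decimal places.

A: 110·59580.18 = 6553819.8
B: 637·92484.18 = 58912422.66
C: 607·82850.56 = 50290289.92
D: 131·47167.95 = 6179001.45
E: 475·40581.14 = 19276041.5
τ̂ = Σ Nₕx̄ₕ = 141211575.33.

141211575.33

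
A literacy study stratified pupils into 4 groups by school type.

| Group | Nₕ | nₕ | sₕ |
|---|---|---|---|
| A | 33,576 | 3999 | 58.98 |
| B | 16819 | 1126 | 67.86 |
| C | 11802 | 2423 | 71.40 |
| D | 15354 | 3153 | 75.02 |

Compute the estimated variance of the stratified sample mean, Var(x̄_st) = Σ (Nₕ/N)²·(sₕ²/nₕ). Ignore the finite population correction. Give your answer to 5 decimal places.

0.47411

N = 77551; Wₕ = Nₕ/N.
group A: (33576/77551)²·58.98²/3999 = 0.16305767
group B: (16819/77551)²·67.86²/1126 = 0.19236004
group C: (11802/77551)²·71.40²/2423 = 0.04872809
group D: (15354/77551)²·75.02²/3153 = 0.06996783
Sum = 0.47411364 → 0.47411.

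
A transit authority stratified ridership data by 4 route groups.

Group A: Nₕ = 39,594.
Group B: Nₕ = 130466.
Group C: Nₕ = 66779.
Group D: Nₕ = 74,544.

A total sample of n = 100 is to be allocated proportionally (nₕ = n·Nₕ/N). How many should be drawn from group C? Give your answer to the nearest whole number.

Share of group C = 66779/311383 = 0.21446.
Allocate 100 × 0.21446 = 21.446... → 21.

21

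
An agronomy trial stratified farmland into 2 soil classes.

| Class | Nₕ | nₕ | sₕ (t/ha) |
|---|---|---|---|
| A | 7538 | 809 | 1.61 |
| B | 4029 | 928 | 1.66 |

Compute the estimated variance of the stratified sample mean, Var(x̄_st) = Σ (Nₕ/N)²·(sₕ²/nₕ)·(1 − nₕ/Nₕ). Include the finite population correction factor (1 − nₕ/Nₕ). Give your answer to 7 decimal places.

N = 11567; Wₕ = Nₕ/N.
class A: (7538/11567)²·1.61²/809·(1 − 809/7538) = 0.0012146983
class B: (4029/11567)²·1.66²/928·(1 − 928/4029) = 0.0002772846
Sum = 0.0014919829 → 0.0014920.

0.0014920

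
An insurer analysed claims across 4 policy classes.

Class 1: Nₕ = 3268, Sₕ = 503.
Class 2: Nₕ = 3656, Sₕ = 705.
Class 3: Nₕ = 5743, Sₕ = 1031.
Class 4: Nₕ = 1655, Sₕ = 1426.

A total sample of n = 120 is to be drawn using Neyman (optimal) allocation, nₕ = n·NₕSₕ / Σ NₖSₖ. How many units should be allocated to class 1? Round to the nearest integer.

16

Σ NₕSₕ = 3268·503 + 3656·705 + 5743·1031 + 1655·1426 = 12502347.
Share for 1: 1643804/12502347 = 0.13148.
n_1 = 120 × 0.13148 = 15.778... → 16.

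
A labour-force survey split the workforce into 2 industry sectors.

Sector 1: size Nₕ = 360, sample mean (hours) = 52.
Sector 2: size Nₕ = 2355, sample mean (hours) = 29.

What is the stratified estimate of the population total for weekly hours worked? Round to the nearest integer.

Estimate total by summing Nₕ·x̄ₕ over strata.
360·52 + 2355·29 = 18720 + 68295 = 87015.

87015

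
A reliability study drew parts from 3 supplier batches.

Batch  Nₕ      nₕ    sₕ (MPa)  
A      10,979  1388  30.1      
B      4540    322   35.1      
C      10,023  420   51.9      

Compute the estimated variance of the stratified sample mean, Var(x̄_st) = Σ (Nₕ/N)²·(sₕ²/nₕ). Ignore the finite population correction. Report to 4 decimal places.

1.2291

N = 25542. Term for each stratum: Wₕ²sₕ²/nₕ.
Var(x̄_st) = 0.1206033 + 0.1208816 + 0.9875773 = 1.2290622 → 1.2291.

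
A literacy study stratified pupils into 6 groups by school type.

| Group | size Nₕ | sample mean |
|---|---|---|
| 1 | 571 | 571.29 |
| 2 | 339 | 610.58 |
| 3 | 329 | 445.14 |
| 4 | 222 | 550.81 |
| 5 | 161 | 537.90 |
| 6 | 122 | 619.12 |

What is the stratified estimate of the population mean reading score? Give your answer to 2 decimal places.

N = 1744; weights Wₕ = Nₕ/N = (0.3274, 0.1944, 0.1886, 0.1273, 0.0923, 0.0700).
x̄_st = Σ Wₕ·x̄ₕ = 0.3274·571.29 + 0.1944·610.58 + 0.1886·445.14 + 0.1273·550.81 + 0.0923·537.90 + 0.0700·619.12 ≈ 552.7859...
→ 552.79.

552.79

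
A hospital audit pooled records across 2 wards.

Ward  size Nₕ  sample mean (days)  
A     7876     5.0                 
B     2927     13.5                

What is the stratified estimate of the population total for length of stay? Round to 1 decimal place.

Estimate total by summing Nₕ·x̄ₕ over strata.
7876·5.0 + 2927·13.5 = 39380 + 39514.5 = 78894.5.

78894.5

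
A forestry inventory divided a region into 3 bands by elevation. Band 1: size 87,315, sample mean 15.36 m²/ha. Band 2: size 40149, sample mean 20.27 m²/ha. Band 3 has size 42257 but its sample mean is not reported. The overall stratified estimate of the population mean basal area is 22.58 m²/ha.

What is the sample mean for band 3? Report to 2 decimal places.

39.69

N = 87315 + 40149 + 42257 = 169721.
Overall total = μ·N = 22.58·169721 = 3832300.18.
Subtract the known strata: 87315·15.36 + 40149·20.27 = 2154978.63.
Remaining total for band 3: 3832300.18 − 2154978.63 = 1677321.55.
Divide by its size: 1677321.55 / 42257 = 39.6933... → 39.69.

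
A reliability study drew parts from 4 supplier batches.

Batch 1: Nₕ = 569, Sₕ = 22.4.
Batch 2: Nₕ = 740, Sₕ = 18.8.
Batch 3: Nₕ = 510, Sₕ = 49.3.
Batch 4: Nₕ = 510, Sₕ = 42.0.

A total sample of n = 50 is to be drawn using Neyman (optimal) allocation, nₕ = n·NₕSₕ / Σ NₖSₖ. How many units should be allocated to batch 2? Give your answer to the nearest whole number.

10

Σ NₕSₕ = 569·22.4 + 740·18.8 + 510·49.3 + 510·42.0 = 73220.6.
Share for 2: 13912/73220.6 = 0.19000.
n_2 = 50 × 0.19000 = 9.500... → 10.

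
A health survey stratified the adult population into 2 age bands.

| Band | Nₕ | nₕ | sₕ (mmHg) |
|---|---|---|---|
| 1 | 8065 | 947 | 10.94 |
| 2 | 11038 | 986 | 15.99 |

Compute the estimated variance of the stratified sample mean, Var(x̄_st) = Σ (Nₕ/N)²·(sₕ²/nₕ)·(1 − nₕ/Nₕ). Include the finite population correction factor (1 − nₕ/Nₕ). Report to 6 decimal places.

0.098724

N = 19103. Term for each stratum: Wₕ²sₕ²/nₕ·(1−nₕ/Nₕ).
Var(x̄_st) = 0.019881258 + 0.078842381 = 0.098723639 → 0.098724.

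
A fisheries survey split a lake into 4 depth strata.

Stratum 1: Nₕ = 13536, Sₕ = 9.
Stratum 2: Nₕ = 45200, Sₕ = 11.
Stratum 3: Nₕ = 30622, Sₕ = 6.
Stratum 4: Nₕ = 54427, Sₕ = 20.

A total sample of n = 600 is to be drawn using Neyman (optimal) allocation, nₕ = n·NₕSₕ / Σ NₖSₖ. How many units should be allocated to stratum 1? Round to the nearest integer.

39

Σ NₕSₕ = 13536·9 + 45200·11 + 30622·6 + 54427·20 = 1891296.
Share for 1: 121824/1891296 = 0.06441.
n_1 = 600 × 0.06441 = 38.648... → 39.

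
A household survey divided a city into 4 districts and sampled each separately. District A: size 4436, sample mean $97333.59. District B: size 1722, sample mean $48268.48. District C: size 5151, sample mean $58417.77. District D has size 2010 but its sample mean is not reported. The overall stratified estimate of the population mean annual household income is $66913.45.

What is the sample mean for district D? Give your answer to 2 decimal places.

37522.48

Σ Nₕx̄ₕ = N·μ, so 2010·x̄_D = 13319·66913.45 − (4436·97333.59 + 1722·48268.48 + 5151·58417.77).
= 891220240.55 − 815800061.07 = 75420179.48.
x̄_D = 75420179.48 / 2010 = 37522.4774... → 37522.48.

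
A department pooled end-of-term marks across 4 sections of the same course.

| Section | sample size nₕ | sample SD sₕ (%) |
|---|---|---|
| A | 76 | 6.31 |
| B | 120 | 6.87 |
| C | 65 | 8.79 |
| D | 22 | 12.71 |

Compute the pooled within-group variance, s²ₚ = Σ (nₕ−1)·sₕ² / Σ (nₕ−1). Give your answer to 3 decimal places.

60.717

A: (76−1)·6.31² = 75·39.8161 = 2986.2075
B: (120−1)·6.87² = 119·47.1969 = 5616.4311
C: (65−1)·8.79² = 64·77.2641 = 4944.9024
D: (22−1)·12.71² = 21·161.5441 = 3392.4261
Numerator = 16939.9671; denominator = Σ(nₕ−1) = 279.
s²ₚ = 16939.9671/279 = 60.71673... → 60.717.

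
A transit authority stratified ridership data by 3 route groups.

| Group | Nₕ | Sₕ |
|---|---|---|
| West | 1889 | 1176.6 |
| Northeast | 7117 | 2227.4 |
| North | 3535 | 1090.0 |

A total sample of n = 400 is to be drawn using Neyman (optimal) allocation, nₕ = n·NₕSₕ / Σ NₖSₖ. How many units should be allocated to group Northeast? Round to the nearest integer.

West: NₕSₕ = 1889·1176.6 = 2222597.4
Northeast: NₕSₕ = 7117·2227.4 = 15852405.8
North: NₕSₕ = 3535·1090.0 = 3853150
Σ NₕSₕ = 21928153.2.
n_Northeast = 400·15852405.8/21928153.2 = 289.170... → 289.

289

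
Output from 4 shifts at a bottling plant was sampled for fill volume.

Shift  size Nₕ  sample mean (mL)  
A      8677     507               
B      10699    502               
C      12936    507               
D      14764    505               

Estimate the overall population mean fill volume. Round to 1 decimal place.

505.2

N = 8677 + 10699 + 12936 + 14764 = 47076.
The stratified mean weights each stratum mean by its population share Nₕ/N.
Σ Nₕx̄ₕ = 8677·507 + 10699·502 + 12936·507 + 14764·505 = 4399239 + 5370898 + 6558552 + 7455820 = 23784509.
Divide by N: 23784509 / 47076 = 505.236... → 505.2.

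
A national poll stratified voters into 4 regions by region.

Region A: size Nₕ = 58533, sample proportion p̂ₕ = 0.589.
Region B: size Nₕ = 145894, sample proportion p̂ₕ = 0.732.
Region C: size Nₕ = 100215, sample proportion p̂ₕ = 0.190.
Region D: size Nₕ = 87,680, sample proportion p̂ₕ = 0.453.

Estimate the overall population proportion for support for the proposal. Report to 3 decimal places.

N = 58533 + 145894 + 100215 + 87680 = 392322.
Overall proportion = Σ (Nₕ/N)·p̂ₕ.
Σ Nₕp̂ₕ = 34475.937 + 106794.408 + 19040.85 + 39719.04 = 200030.235.
200030.235 / 392322 = 0.50986... → 0.510.

0.510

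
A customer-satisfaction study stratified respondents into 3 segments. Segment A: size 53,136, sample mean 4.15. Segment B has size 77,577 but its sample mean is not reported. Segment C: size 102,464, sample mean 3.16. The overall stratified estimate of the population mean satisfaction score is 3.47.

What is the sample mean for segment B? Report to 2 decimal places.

Σ Nₕx̄ₕ = N·μ, so 77577·x̄_B = 233177·3.47 − (53136·4.15 + 102464·3.16).
= 809124.19 − 544300.64 = 264823.55.
x̄_B = 264823.55 / 77577 = 3.4137... → 3.41.

3.41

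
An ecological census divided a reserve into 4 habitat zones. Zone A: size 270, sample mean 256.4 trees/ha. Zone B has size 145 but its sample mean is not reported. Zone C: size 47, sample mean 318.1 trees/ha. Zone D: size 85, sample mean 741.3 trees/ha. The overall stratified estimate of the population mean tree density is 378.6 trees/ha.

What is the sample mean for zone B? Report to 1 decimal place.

N = 270 + 145 + 47 + 85 = 547.
Overall total = μ·N = 378.6·547 = 207094.2.
Subtract the known strata: 270·256.4 + 47·318.1 + 85·741.3 = 147189.2.
Remaining total for zone B: 207094.2 − 147189.2 = 59905.
Divide by its size: 59905 / 145 = 413.138... → 413.1.

413.1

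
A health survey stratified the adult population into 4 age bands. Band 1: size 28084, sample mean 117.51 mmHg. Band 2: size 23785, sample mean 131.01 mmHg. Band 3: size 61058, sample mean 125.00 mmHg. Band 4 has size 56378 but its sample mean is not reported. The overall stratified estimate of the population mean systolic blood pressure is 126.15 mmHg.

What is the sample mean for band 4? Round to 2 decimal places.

N = 28084 + 23785 + 61058 + 56378 = 169305.
Overall total = μ·N = 126.15·169305 = 21357825.75.
Subtract the known strata: 28084·117.51 + 23785·131.01 + 61058·125.00 = 14048473.69.
Remaining total for band 4: 21357825.75 − 14048473.69 = 7309352.06.
Divide by its size: 7309352.06 / 56378 = 129.6490... → 129.65.

129.65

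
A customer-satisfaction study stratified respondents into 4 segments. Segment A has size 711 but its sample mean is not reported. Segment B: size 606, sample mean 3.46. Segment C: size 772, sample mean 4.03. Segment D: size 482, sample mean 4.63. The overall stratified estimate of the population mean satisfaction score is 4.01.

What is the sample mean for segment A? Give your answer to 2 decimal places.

4.04

N = 711 + 606 + 772 + 482 = 2571.
Overall total = μ·N = 4.01·2571 = 10309.71.
Subtract the known strata: 606·3.46 + 772·4.03 + 482·4.63 = 7439.58.
Remaining total for segment A: 10309.71 − 7439.58 = 2870.13.
Divide by its size: 2870.13 / 711 = 4.0368... → 4.04.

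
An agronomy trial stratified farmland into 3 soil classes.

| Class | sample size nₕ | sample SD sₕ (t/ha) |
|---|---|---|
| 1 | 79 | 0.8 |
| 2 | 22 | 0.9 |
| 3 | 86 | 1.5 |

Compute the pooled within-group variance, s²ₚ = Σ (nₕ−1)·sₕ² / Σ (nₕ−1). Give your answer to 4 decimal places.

1.4032

Degrees of freedom: 78 + 21 + 85 = 184.
Σ(nₕ−1)sₕ² = 78·0.64 + 21·0.81 + 85·2.25 = 258.18.
s²ₚ = 258.18 / 184 = 1.403152... → 1.4032.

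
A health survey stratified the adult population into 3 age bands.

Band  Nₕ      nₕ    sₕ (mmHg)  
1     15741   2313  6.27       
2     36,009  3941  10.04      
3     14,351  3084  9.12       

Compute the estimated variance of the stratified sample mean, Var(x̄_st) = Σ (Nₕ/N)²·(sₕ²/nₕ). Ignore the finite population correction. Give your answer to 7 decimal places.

0.0098255

N = 66101. Term for each stratum: Wₕ²sₕ²/nₕ.
Var(x̄_st) = 0.0009638468 + 0.0075904418 + 0.0012712284 = 0.0098255170 → 0.0098255.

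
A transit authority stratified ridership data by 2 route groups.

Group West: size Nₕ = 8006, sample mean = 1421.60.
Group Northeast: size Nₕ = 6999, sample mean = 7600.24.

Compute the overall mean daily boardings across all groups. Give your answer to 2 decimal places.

4303.59

x̄_st = (Σ Nₕx̄ₕ) / (Σ Nₕ) = (8006·1421.60 + 6999·7600.24) / 15005
= 64575409.36 / 15005 = 4303.5928... → 4303.59.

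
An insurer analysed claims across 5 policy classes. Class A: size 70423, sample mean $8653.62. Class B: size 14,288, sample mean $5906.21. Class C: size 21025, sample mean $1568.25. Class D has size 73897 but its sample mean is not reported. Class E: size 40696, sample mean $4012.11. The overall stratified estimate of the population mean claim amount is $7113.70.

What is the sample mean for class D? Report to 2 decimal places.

Σ Nₕx̄ₕ = N·μ, so 73897·x̄_D = 220329·7113.70 − (70423·8653.62 + 14288·5906.21 + 21025·1568.25 + 40696·4012.11).
= 1567354407.3 − 890051094.55 = 677303312.75.
x̄_D = 677303312.75 / 73897 = 9165.5049... → 9165.50.

9165.50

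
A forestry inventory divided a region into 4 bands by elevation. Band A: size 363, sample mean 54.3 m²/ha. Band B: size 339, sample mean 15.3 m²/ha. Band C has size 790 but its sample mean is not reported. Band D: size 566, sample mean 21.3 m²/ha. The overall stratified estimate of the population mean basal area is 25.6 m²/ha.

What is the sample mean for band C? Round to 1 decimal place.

19.9

N = 363 + 339 + 790 + 566 = 2058.
Overall total = μ·N = 25.6·2058 = 52684.8.
Subtract the known strata: 363·54.3 + 339·15.3 + 566·21.3 = 36953.4.
Remaining total for band C: 52684.8 − 36953.4 = 15731.4.
Divide by its size: 15731.4 / 790 = 19.913... → 19.9.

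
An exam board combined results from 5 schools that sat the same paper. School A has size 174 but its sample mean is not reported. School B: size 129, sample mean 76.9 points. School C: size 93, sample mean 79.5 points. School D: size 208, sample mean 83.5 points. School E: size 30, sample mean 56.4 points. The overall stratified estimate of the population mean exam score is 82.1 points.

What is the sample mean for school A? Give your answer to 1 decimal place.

Σ Nₕx̄ₕ = N·μ, so 174·x̄_A = 634·82.1 − (129·76.9 + 93·79.5 + 208·83.5 + 30·56.4).
= 52051.4 − 36373.6 = 15677.8.
x̄_A = 15677.8 / 174 = 90.102... → 90.1.

90.1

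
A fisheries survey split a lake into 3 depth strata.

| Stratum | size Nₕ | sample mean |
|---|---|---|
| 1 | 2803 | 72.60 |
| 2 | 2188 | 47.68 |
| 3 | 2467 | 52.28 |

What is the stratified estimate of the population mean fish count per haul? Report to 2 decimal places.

N = 2803 + 2188 + 2467 = 7458.
Overall mean = Σ (Nₕ/N)·x̄ₕ — weight by population share, not a simple average.
Σ Nₕx̄ₕ = 2803·72.60 + 2188·47.68 + 2467·52.28 = 203497.8 + 104323.84 + 128974.76 = 436796.4.
Divide by N: 436796.4 / 7458 = 58.5675... → 58.57.

58.57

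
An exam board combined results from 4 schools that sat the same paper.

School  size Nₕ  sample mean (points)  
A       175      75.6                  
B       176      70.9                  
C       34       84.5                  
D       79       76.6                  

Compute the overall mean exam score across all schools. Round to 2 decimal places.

N = 175 + 176 + 34 + 79 = 464.
The stratified mean weights each stratum mean by its population share Nₕ/N.
Σ Nₕx̄ₕ = 175·75.6 + 176·70.9 + 34·84.5 + 79·76.6 = 13230 + 12478.4 + 2873 + 6051.4 = 34632.8.
Divide by N: 34632.8 / 464 = 74.6397... → 74.64.

74.64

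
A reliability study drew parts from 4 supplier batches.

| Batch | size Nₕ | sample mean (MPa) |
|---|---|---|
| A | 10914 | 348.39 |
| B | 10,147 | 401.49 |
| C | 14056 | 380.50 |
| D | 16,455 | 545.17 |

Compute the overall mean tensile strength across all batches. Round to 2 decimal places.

N = 51572; weights Wₕ = Nₕ/N = (0.2116, 0.1968, 0.2726, 0.3191).
x̄_st = Σ Wₕ·x̄ₕ = 0.2116·348.39 + 0.1968·401.49 + 0.2726·380.50 + 0.3191·545.17 ≈ 430.3755...
→ 430.38.

430.38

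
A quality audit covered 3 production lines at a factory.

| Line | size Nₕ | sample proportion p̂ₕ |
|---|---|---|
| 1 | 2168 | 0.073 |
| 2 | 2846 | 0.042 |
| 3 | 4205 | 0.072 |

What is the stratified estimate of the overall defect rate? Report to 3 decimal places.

0.063

N = 2168 + 2846 + 4205 = 9219.
Overall proportion = Σ (Nₕ/N)·p̂ₕ.
Σ Nₕp̂ₕ = 158.264 + 119.532 + 302.76 = 580.556.
580.556 / 9219 = 0.06297... → 0.063.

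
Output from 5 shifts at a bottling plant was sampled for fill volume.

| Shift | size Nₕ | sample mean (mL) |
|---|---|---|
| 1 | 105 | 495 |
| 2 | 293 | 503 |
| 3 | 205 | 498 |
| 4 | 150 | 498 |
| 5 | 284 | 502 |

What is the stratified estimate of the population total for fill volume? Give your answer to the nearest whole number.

1: 105·495 = 51975
2: 293·503 = 147379
3: 205·498 = 102090
4: 150·498 = 74700
5: 284·502 = 142568
τ̂ = Σ Nₕx̄ₕ = 518712.

518712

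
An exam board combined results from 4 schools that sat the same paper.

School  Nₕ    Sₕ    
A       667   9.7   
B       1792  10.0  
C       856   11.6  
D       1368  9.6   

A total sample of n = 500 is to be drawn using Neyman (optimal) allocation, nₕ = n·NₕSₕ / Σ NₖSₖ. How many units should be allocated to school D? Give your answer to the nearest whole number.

138

Σ NₕSₕ = 667·9.7 + 1792·10.0 + 856·11.6 + 1368·9.6 = 47452.3.
Share for D: 13132.8/47452.3 = 0.27676.
n_D = 500 × 0.27676 = 138.379... → 138.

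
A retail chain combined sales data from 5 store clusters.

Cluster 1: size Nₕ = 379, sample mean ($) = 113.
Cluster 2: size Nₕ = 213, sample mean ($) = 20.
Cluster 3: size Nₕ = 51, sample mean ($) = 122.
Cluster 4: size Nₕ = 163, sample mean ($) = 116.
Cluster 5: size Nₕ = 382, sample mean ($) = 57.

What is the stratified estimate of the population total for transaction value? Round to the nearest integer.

1: 379·113 = 42827
2: 213·20 = 4260
3: 51·122 = 6222
4: 163·116 = 18908
5: 382·57 = 21774
τ̂ = Σ Nₕx̄ₕ = 93991.

93991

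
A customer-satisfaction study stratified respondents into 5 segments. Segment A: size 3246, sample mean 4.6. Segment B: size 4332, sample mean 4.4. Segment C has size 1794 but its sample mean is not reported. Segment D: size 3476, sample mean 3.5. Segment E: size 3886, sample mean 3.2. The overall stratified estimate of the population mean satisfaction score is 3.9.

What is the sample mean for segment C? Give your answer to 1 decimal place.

3.7

Σ Nₕx̄ₕ = N·μ, so 1794·x̄_C = 16734·3.9 − (3246·4.6 + 4332·4.4 + 3476·3.5 + 3886·3.2).
= 65262.6 − 58593.6 = 6669.
x̄_C = 6669 / 1794 = 3.717... → 3.7.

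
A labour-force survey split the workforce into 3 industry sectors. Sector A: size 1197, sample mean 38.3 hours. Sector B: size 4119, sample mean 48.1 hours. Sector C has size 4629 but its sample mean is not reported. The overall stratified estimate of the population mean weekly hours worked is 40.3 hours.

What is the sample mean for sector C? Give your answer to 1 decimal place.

N = 1197 + 4119 + 4629 = 9945.
Overall total = μ·N = 40.3·9945 = 400783.5.
Subtract the known strata: 1197·38.3 + 4119·48.1 = 243969.
Remaining total for sector C: 400783.5 − 243969 = 156814.5.
Divide by its size: 156814.5 / 4629 = 33.877... → 33.9.

33.9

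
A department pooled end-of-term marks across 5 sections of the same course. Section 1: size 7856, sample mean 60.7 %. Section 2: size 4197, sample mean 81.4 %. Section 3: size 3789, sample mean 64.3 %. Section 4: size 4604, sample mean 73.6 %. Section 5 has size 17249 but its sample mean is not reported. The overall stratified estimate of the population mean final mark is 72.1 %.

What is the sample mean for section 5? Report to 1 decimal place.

76.3

N = 7856 + 4197 + 3789 + 4604 + 17249 = 37695.
Overall total = μ·N = 72.1·37695 = 2717809.5.
Subtract the known strata: 7856·60.7 + 4197·81.4 + 3789·64.3 + 4604·73.6 = 1400982.1.
Remaining total for section 5: 2717809.5 − 1400982.1 = 1316827.4.
Divide by its size: 1316827.4 / 17249 = 76.342... → 76.3.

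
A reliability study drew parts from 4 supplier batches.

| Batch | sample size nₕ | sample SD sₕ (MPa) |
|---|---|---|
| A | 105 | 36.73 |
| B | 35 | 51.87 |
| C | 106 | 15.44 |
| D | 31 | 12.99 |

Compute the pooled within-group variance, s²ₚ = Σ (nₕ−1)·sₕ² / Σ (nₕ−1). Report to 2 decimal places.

Degrees of freedom: 104 + 34 + 105 + 30 = 273.
Σ(nₕ−1)sₕ² = 104·1349.0929 + 34·2690.4969 + 105·238.3936 + 30·168.7401 = 261876.0872.
s²ₚ = 261876.0872 / 273 = 959.2531... → 959.25.

959.25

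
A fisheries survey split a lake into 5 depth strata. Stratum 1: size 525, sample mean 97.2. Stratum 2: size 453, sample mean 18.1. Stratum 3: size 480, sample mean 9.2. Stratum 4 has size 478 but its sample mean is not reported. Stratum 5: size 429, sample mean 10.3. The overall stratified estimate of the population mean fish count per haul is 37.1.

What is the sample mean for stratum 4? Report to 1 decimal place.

41.2

N = 525 + 453 + 480 + 478 + 429 = 2365.
Overall total = μ·N = 37.1·2365 = 87741.5.
Subtract the known strata: 525·97.2 + 453·18.1 + 480·9.2 + 429·10.3 = 68064.
Remaining total for stratum 4: 87741.5 − 68064 = 19677.5.
Divide by its size: 19677.5 / 478 = 41.166... → 41.2.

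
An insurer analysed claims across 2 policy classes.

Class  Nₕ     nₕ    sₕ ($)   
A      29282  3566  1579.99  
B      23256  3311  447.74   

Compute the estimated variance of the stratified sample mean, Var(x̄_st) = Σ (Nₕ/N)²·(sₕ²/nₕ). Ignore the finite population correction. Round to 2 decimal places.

229.32

N = 52538; Wₕ = Nₕ/N.
class A: (29282/52538)²·1579.99²/3566 = 217.46118
class B: (23256/52538)²·447.74²/3311 = 11.86357
Sum = 229.32475 → 229.32.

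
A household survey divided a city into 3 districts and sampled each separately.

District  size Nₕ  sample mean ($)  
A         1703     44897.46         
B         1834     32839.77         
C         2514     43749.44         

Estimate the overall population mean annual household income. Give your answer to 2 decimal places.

N = 6051; weights Wₕ = Nₕ/N = (0.2814, 0.3031, 0.4155).
x̄_st = Σ Wₕ·x̄ₕ = 0.2814·44897.46 + 0.3031·32839.77 + 0.4155·43749.44 ≈ 40765.9238...
→ 40765.92.

40765.92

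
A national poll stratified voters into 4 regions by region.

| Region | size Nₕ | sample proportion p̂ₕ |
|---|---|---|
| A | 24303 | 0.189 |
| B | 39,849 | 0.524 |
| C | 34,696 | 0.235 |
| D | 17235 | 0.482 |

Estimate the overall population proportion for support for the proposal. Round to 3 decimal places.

N = 24303 + 39849 + 34696 + 17235 = 116083.
Overall proportion = Σ (Nₕ/N)·p̂ₕ.
Σ Nₕp̂ₕ = 4593.267 + 20880.876 + 8153.56 + 8307.27 = 41934.973.
41934.973 / 116083 = 0.36125... → 0.361.

0.361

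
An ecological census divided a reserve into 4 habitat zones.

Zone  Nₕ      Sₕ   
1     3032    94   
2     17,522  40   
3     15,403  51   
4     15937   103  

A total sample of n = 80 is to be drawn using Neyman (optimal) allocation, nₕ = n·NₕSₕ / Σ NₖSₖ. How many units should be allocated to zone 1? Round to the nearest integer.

Σ NₕSₕ = 3032·94 + 17522·40 + 15403·51 + 15937·103 = 3412952.
Share for 1: 285008/3412952 = 0.08351.
n_1 = 80 × 0.08351 = 6.681... → 7.

7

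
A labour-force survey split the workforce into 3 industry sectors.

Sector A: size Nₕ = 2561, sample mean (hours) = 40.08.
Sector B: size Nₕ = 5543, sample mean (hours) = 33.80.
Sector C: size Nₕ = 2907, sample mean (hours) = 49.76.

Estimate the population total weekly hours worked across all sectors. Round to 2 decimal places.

434650.60

Population total = Σ Nₕ·x̄ₕ (each stratum's size times its mean).
2561·40.08 + 5543·33.80 + 2907·49.76 = 102644.88 + 187353.4 + 144652.32 = 434650.60.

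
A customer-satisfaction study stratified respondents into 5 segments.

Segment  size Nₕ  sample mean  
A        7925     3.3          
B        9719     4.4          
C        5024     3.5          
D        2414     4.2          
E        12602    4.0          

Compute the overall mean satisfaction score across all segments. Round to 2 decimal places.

3.90

N = 7925 + 9719 + 5024 + 2414 + 12602 = 37684.
Overall mean = Σ (Nₕ/N)·x̄ₕ — weight by population share, not a simple average.
Σ Nₕx̄ₕ = 7925·3.3 + 9719·4.4 + 5024·3.5 + 2414·4.2 + 12602·4.0 = 26152.5 + 42763.6 + 17584 + 10138.8 + 50408 = 147046.9.
Divide by N: 147046.9 / 37684 = 3.9021... → 3.90.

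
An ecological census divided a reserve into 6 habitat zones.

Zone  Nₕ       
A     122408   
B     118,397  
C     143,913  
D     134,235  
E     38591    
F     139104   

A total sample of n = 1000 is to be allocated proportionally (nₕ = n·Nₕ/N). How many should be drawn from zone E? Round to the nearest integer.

Share of zone E = 38591/696648 = 0.05540.
Allocate 1000 × 0.05540 = 55.395... → 55.

55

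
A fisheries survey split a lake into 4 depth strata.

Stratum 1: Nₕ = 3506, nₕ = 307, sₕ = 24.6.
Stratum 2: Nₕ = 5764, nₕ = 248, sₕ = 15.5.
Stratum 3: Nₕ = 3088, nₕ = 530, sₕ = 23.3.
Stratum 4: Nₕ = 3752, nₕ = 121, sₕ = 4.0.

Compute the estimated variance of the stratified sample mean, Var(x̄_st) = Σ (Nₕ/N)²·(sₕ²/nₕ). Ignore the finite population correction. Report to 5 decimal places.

N = 16110. Term for each stratum: Wₕ²sₕ²/nₕ.
Var(x̄_st) = 0.09336080 + 0.12401339 + 0.03763565 + 0.00717248 = 0.26218233 → 0.26218.

0.26218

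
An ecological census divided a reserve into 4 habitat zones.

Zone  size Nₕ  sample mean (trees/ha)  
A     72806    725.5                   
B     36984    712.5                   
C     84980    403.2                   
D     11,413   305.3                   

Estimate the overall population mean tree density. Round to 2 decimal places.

567.07

x̄_st = (Σ Nₕx̄ₕ) / (Σ Nₕ) = (72806·725.5 + 36984·712.5 + 84980·403.2 + 11413·305.3) / 206183
= 116920177.9 / 206183 = 567.0699... → 567.07.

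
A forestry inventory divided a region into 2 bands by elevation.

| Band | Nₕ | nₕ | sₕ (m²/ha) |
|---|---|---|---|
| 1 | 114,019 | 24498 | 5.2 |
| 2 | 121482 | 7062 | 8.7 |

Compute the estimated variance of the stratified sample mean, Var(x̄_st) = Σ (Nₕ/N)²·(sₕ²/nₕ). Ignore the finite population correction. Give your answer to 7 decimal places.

0.0031107

N = 235501; Wₕ = Nₕ/N.
band 1: (114019/235501)²·5.2²/24498 = 0.0002587289
band 2: (121482/235501)²·8.7²/7062 = 0.0028519975
Sum = 0.0031107265 → 0.0031107.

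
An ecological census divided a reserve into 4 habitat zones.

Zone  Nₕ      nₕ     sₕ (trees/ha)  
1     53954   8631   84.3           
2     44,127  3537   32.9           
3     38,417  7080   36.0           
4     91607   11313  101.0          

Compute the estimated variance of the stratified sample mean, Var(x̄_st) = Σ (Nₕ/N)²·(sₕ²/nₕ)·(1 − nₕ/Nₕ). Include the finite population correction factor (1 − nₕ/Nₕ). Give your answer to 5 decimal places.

N = 228105. Term for each stratum: Wₕ²sₕ²/nₕ·(1−nₕ/Nₕ).
Var(x̄_st) = 0.03869606 + 0.01053442 + 0.00423529 + 0.12746974 = 0.18093551 → 0.18094.

0.18094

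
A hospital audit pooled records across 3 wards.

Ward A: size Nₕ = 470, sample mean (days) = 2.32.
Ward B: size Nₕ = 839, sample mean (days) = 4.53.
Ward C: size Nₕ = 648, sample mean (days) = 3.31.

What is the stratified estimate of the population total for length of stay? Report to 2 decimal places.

Population total = Σ Nₕ·x̄ₕ (each stratum's size times its mean).
470·2.32 + 839·4.53 + 648·3.31 = 1090.4 + 3800.67 + 2144.88 = 7035.95.

7035.95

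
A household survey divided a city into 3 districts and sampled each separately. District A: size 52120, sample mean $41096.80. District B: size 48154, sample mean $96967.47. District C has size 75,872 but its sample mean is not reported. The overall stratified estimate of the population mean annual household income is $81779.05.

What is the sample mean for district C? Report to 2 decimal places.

N = 52120 + 48154 + 75872 = 176146.
Overall total = μ·N = 81779.05·176146 = 14405052541.3.
Subtract the known strata: 52120·41096.80 + 48154·96967.47 = 6811336766.38.
Remaining total for district C: 14405052541.3 − 6811336766.38 = 7593715774.92.
Divide by its size: 7593715774.92 / 75872 = 100085.8785... → 100085.88.

100085.88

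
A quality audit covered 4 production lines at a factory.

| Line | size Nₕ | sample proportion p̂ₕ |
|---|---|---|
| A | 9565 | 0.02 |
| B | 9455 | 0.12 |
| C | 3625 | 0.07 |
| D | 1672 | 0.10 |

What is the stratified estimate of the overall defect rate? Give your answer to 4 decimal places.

Wₕ = Nₕ/N with N = 24317: 0.3933, 0.3888, 0.1491, 0.0688.
p̂_st = 0.3933·0.02 + 0.3888·0.12 + 0.1491·0.07 + 0.0688·0.10 ≈ 0.071837... → 0.0718.

0.0718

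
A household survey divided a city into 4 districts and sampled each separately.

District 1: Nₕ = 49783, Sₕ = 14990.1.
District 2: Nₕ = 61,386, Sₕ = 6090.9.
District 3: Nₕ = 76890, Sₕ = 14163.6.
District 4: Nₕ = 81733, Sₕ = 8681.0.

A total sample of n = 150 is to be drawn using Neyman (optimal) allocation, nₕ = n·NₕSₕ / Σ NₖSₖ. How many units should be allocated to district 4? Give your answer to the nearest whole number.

Σ NₕSₕ = 49783·14990.1 + 61386·6090.9 + 76890·14163.6 + 81733·8681.0 = 2918711512.7.
Share for 4: 709524173/2918711512.7 = 0.24309.
n_4 = 150 × 0.24309 = 36.464... → 36.

36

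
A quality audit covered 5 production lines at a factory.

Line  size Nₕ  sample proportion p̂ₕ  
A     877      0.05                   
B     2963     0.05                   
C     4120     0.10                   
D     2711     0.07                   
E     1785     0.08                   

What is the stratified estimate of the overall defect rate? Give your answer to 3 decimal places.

0.075

N = 877 + 2963 + 4120 + 2711 + 1785 = 12456.
Overall proportion = Σ (Nₕ/N)·p̂ₕ.
Σ Nₕp̂ₕ = 43.85 + 148.15 + 412 + 189.77 + 142.8 = 936.57.
936.57 / 12456 = 0.07519... → 0.075.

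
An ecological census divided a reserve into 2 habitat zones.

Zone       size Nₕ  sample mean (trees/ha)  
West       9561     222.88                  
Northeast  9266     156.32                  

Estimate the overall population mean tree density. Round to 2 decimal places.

190.12

x̄_st = (Σ Nₕx̄ₕ) / (Σ Nₕ) = (9561·222.88 + 9266·156.32) / 18827
= 3579416.8 / 18827 = 190.1215... → 190.12.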